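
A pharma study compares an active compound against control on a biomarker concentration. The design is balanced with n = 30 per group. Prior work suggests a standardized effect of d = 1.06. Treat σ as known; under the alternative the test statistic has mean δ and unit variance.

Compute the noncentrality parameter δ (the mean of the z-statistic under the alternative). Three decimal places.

δ ≈ 4.105

δ = d·√(n/2) = 1.06 × √(30/2) = 4.1054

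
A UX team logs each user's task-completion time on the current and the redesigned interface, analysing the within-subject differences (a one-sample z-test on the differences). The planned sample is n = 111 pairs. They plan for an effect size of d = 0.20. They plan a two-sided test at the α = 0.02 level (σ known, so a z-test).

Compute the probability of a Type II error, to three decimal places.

β ≈ 0.587

Noncentrality parameter: δ = d·√n = 0.20 × √111 = 2.1071
Critical value for a two-sided test at α = 0.02: z_{α/2} = 2.326.
Power = Φ(δ − 2.326) + Φ(−δ − 2.326) = Φ(-0.219) + Φ(-4.433) = 0.4132 + 0.0000 = 0.4132.
Type II error: β = 1 − power = 1 − 0.4132 = 0.5868.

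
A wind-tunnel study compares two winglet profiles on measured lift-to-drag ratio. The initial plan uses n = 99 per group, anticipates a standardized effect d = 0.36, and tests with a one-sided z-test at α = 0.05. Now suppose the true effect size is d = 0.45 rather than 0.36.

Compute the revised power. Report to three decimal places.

With d = 0.45: δ = d·√(n/2) = 0.45 × √(99/2) = 3.1660. Critical value z_{0.05} = 1.645.
Revised power = P(Z > 1.645 − δ) = Φ(1.521) = 0.9359.

Power ≈ 0.936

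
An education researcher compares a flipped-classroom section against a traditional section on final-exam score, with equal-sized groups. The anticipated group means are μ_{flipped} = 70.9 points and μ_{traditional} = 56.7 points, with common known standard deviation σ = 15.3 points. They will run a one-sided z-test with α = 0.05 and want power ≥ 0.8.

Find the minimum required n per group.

Standardized effect: d = |μ_{flipped} − μ_{traditional}| / σ = |70.9 − 56.7| / 15.3 = 0.9281
Set Φ(δ − 1.645) = 0.8; then δ − 1.645 = Φ⁻¹(0.8) = 0.842, giving δ = 2.486.
δ = d·√(n/2) ⇒ n = 2(δ/d)² = 2 × (2.486 / 0.9281)² = 14.36.
Rounding up, n = 15 per group.

n = 15 per group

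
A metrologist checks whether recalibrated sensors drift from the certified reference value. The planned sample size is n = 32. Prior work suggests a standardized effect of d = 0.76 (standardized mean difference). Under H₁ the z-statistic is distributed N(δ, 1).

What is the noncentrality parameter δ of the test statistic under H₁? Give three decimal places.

The noncentrality parameter scales effect size by the design's sample-size factor: δ = d·√n = 0.76 × √32 = 4.2992

δ ≈ 4.299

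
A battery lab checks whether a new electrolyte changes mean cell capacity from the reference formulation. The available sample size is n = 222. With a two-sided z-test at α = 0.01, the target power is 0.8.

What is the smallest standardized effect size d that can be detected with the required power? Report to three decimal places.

Required noncentrality: δ = z_{0.005} + z_{0.20} = 2.576 + 0.842 = 3.417.
(Lower-tail contribution to power is negligible for δ > 0.)
δ = d·√n ⇒ d = δ/√n = 3.417/√222 = 0.2294.

d ≈ 0.229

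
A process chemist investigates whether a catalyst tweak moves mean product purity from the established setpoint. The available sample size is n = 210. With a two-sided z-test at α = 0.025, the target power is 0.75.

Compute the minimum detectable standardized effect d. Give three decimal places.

d ≈ 0.201

Required noncentrality: δ = z_{0.0125} + z_{0.25} = 2.241 + 0.674 = 2.916.
(The second rejection-region term Φ(−δ − z_{α/2}) is negligible and dropped.)
δ = d·√n ⇒ d = δ/√n = 2.916/√210 = 0.2012.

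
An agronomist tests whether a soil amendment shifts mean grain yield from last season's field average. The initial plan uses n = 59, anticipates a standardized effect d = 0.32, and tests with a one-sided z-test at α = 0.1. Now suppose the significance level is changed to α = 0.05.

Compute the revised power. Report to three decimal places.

Power ≈ 0.792

δ = d·√n = 0.32 × √59 = 2.4580 (unchanged). New critical value: z_{0.05} = 1.645.
Revised power = Φ(δ − 1.645) = Φ(0.813) = 0.7919.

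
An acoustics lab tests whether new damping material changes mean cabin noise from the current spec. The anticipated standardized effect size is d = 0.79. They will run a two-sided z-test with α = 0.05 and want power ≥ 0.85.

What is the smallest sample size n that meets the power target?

Set Φ(δ − 1.960) = 0.85; then δ − 1.960 = Φ⁻¹(0.85) = 1.036, giving δ = 2.996.
(For δ > 0 the lower-tail rejection region contributes negligibly to power, so the one-term inversion is standard.)
δ = d·√n ⇒ n = (δ/d)² = (2.996 / 0.79)² = 14.39.
Round up to the next whole unit.

n = 15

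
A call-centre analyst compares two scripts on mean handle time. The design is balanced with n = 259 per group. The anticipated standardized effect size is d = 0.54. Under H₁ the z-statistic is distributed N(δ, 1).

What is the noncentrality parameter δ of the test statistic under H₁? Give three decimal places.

δ ≈ 6.145

The noncentrality parameter scales effect size by the design's sample-size factor: δ = d·√(n/2) = 0.54 × √(259/2) = 6.1451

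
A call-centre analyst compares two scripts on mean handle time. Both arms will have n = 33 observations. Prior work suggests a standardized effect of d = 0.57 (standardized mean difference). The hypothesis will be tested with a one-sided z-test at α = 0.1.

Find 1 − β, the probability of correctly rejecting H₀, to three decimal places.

Power ≈ 0.849

Noncentrality parameter: δ = d·√(n/2) = 0.57 × √(33/2) = 2.3154
Critical value for a one-sided test at α = 0.1: z_α = 1.282.
Power = P(Z > 1.282 − δ) = Φ(1.034) = 0.8494.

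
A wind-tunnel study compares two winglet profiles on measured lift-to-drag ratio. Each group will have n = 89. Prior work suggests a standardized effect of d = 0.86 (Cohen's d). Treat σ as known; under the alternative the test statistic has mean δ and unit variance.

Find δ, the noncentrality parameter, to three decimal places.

δ = d·√(n/2) = 0.86 × √(89/2) = 5.7369

δ ≈ 5.737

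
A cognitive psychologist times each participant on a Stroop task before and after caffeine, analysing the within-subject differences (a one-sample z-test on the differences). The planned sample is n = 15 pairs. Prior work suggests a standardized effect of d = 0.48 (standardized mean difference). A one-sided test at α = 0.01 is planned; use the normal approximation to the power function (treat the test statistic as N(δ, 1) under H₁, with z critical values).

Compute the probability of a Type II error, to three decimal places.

β ≈ 0.680

Noncentrality parameter: δ = d·√n = 0.48 × √15 = 1.8590
Critical value for a one-sided test at α = 0.01: z_α = 2.326.
Power = P(Z > 2.326 − δ) = Φ(-0.467) = 0.3201.
Type II error: β = 1 − power = 1 − 0.3201 = 0.6799.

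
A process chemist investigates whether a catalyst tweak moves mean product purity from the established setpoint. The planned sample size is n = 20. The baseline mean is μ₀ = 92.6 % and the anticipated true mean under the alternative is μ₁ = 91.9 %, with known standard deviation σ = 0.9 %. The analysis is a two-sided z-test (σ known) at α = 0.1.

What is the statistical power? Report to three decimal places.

Standardized effect: d = |μ₁ − μ₀| / σ = |91.9 − 92.6| / 0.9 = 0.7778
Noncentrality parameter: δ = d·√n = 0.7778 × √20 = 3.4783
Critical value for a two-sided test at α = 0.1: z_{α/2} = 1.645.
Power = Φ(δ − 1.645) + Φ(−δ − 1.645) = Φ(1.833) + Φ(-5.123) = 0.9666 + 0.0000 = 0.9666.

Power ≈ 0.967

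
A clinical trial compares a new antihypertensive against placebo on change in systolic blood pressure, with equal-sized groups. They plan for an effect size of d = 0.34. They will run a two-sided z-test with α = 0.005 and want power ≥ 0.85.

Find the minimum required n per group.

Set Φ(δ − 2.807) = 0.85; then δ − 2.807 = Φ⁻¹(0.85) = 1.036, giving δ = 3.843.
(The Φ(−δ − z_{α/2}) term is vanishingly small for δ > 0 and is dropped in the standard sample-size formula.)
δ = d·√(n/2) ⇒ n = 2(δ/d)² = 2 × (3.843 / 0.34)² = 255.58.
Round up to the next whole unit.

n = 256 per group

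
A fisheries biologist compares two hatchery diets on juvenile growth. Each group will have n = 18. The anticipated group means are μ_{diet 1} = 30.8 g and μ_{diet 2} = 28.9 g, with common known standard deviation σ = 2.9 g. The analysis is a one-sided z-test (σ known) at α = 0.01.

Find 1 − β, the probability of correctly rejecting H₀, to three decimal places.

Power ≈ 0.359

Standardized effect: d = |μ_{diet 1} − μ_{diet 2}| / σ = |30.8 − 28.9| / 2.9 = 0.6552
Noncentrality parameter: δ = d·√(n/2) = 0.6552 × √(18/2) = 1.9655
One-sided α = 0.01 → critical value z_{0.01} = 2.326.
Power = P(Z > 2.326 − δ) = Φ(-0.361) = 0.3591.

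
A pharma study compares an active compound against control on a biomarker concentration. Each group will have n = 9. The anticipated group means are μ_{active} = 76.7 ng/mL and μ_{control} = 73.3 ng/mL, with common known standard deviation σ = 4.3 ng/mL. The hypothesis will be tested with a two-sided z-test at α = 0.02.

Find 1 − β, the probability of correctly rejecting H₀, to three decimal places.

Standardized effect: d = |μ_{active} − μ_{control}| / σ = |76.7 − 73.3| / 4.3 = 0.7907
Noncentrality parameter: δ = d·√(n/2) = 0.7907 × √(9/2) = 1.6773
Two-sided α = 0.02 → critical value z_{0.01} = 2.326.
Power = Φ(δ − 2.326) + Φ(−δ − 2.326) = Φ(-0.649) + Φ(-4.004) = 0.2582 + 0.0000 = 0.2582.

Power ≈ 0.258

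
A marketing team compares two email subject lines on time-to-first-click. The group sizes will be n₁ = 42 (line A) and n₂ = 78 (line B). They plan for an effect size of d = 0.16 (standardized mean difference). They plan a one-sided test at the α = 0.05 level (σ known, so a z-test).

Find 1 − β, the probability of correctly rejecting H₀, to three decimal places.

Noncentrality parameter: δ = d / √(1/n₁ + 1/n₂) = 0.16 / √(1/42 + 1/78) = 0.8360
Critical value for a one-sided test at α = 0.05: z_α = 1.645.
Power = P(Z > 1.645 − δ) = Φ(-0.809) = 0.2093.

Power ≈ 0.209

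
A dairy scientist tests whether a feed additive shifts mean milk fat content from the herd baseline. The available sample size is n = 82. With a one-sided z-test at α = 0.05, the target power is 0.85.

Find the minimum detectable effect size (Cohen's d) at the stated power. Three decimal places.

d ≈ 0.296

Need Φ(δ − 1.645) = 0.85, so δ = 1.645 + 1.036 = 2.681.
δ = d·√n ⇒ d = δ/√n = 2.681/√82 = 0.2961.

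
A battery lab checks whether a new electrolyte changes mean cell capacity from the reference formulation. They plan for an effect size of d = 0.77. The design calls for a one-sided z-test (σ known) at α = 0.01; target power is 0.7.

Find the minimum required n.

Set Φ(δ − 2.326) = 0.7; then δ − 2.326 = Φ⁻¹(0.7) = 0.524, giving δ = 2.851.
δ = d·√n ⇒ n = (δ/d)² = (2.851 / 0.77)² = 13.71.
Round up to the next whole unit.

n = 14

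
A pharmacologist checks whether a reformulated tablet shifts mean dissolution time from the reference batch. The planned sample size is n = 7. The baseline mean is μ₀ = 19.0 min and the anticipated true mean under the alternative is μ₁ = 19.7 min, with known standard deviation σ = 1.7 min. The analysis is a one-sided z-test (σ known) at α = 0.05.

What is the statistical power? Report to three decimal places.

Power ≈ 0.289

Standardized effect: d = |μ₁ − μ₀| / σ = |19.7 − 19.0| / 1.7 = 0.4118
Noncentrality parameter: δ = d·√n = 0.4118 × √7 = 1.0894
Critical value for a one-sided test at α = 0.05: z_α = 1.645.
Power = P(Z > 1.645 − δ) = Φ(-0.555) = 0.2893.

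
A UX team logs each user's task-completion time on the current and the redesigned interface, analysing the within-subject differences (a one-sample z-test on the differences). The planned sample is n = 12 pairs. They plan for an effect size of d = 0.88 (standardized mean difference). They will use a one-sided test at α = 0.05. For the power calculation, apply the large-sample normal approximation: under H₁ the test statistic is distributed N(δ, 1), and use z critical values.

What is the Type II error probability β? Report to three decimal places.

β ≈ 0.080

Noncentrality parameter: δ = d·√n = 0.88 × √12 = 3.0484
Critical value for a one-sided test at α = 0.05: z_α = 1.645.
Power = P(Z > 1.645 − δ) = Φ(1.404) = 0.9198.
Type II error: β = 1 − power = 1 − 0.9198 = 0.0802.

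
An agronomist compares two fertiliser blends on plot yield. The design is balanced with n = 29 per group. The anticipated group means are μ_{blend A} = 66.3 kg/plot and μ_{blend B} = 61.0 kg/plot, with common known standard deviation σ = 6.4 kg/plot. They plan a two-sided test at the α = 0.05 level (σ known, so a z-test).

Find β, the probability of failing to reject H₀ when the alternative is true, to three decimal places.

Standardized effect: d = |μ_{blend A} − μ_{blend B}| / σ = |66.3 − 61.0| / 6.4 = 0.8281
Noncentrality parameter: λ = d·√(n/2) = 0.8281 × √(29/2) = 3.1534
Critical value for a two-sided test at α = 0.05: z_{α/2} = 1.960.
Power = Φ(λ − 1.960) + Φ(−λ − 1.960) = Φ(1.193) + Φ(-5.113) = 0.8837 + 0.0000 = 0.8837.
Type II error: β = 1 − power = 1 − 0.8837 = 0.1163.

β ≈ 0.116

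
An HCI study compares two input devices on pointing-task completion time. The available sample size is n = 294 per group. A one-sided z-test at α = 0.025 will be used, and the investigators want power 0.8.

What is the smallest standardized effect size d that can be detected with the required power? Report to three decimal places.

d ≈ 0.231

Need Φ(δ − 1.960) = 0.8, so δ = 1.960 + 0.842 = 2.802.
δ = d·√(n/2) ⇒ d = δ/√(n/2) = 2.802/√(294/2) = 0.2311.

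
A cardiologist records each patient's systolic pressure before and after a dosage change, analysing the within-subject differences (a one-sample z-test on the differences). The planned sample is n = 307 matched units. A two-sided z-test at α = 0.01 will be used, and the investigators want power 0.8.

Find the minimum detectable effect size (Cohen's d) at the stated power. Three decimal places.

d ≈ 0.195

Required noncentrality: δ = z_{0.005} + z_{0.20} = 2.576 + 0.842 = 3.417.
(The second rejection-region term Φ(−δ − z_{α/2}) is negligible and dropped.)
δ = d·√n ⇒ d = δ/√n = 3.417/√307 = 0.1950.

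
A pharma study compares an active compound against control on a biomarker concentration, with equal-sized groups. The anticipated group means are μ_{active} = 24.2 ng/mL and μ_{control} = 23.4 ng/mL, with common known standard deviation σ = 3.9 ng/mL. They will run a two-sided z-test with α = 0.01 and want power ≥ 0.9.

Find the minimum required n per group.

Standardized effect: d = |μ_{active} − μ_{control}| / σ = |24.2 − 23.4| / 3.9 = 0.2051
For power 0.9 need Φ(δ − z_{0.005}) = 0.9, so δ = z_{0.005} + z_{0.10} = 2.576 + 1.282 = 3.857.
(For δ > 0 the lower-tail rejection region contributes negligibly to power, so the one-term inversion is standard.)
δ = d·√(n/2) ⇒ n = 2(δ/d)² = 2 × (3.857 / 0.2051)² = 707.24.
Round up to the next whole unit.

n = 708 per group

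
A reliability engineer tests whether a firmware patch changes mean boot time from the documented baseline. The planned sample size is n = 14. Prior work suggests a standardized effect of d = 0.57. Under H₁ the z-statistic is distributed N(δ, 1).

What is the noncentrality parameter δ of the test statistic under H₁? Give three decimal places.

δ = d·√n = 0.57 × √14 = 2.1327

δ ≈ 2.133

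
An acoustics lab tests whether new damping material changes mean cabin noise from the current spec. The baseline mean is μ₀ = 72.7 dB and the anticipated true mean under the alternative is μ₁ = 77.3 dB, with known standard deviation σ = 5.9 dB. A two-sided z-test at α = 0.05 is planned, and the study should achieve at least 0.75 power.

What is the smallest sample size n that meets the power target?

Standardized effect: d = |μ₁ − μ₀| / σ = |77.3 − 72.7| / 5.9 = 0.7797
Set Φ(δ − 1.960) = 0.75; then δ − 1.960 = Φ⁻¹(0.75) = 0.674, giving δ = 2.634.
(The Φ(−δ − z_{α/2}) term is vanishingly small for δ > 0 and is dropped in the standard sample-size formula.)
δ = d·√n ⇒ n = (δ/d)² = (2.634 / 0.7797)² = 11.42.
Rounding up, n = 12.

n = 12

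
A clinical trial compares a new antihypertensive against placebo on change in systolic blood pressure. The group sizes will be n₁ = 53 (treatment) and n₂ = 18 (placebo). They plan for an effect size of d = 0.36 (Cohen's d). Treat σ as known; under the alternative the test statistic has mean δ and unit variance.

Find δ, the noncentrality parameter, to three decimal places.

δ = d / √(1/n₁ + 1/n₂) = 0.36 / √(1/53 + 1/18) = 1.3196

δ ≈ 1.320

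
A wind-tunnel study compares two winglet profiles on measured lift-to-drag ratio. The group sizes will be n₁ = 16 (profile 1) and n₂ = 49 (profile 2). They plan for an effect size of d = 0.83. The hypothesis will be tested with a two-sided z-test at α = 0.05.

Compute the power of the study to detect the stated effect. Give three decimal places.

Power ≈ 0.822

Noncentrality parameter: δ = d / √(1/n₁ + 1/n₂) = 0.83 / √(1/16 + 1/49) = 2.8826
Two-sided α = 0.05 → critical value z_{0.025} = 1.960.
Power = Φ(δ − 1.960) + Φ(−δ − 1.960) = Φ(0.923) + Φ(-4.843) = 0.8219 + 0.0000 = 0.8219.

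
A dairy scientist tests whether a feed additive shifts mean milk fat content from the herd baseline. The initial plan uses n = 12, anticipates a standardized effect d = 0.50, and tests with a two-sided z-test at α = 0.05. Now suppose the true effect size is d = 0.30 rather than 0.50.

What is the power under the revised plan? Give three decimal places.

With d = 0.30: δ = d·√n = 0.30 × √12 = 1.0392. Critical value z_{0.025} = 1.960.
Revised power = Φ(δ − 1.960) + Φ(−δ − 1.960) = Φ(-0.921) + Φ(-2.999) = 0.1786 + 0.0014 = 0.1799.

Power ≈ 0.180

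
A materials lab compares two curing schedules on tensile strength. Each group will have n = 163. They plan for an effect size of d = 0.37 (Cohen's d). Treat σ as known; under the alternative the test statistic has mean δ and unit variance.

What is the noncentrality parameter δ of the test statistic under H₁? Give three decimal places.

δ = d·√(n/2) = 0.37 × √(163/2) = 3.3403

δ ≈ 3.340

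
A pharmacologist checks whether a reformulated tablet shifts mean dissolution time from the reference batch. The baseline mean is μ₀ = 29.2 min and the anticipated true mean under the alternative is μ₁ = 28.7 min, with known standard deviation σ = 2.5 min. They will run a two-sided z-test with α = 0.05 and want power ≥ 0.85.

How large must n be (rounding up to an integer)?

Standardized effect: d = |μ₁ − μ₀| / σ = |28.7 − 29.2| / 2.5 = 0.2000
Set Φ(δ − 1.960) = 0.85; then δ − 1.960 = Φ⁻¹(0.85) = 1.036, giving δ = 2.996.
(The Φ(−δ − z_{α/2}) term is vanishingly small for δ > 0 and is dropped in the standard sample-size formula.)
δ = d·√n ⇒ n = (δ/d)² = (2.996 / 0.2000)² = 224.46.
Round up to the next whole unit.

n = 225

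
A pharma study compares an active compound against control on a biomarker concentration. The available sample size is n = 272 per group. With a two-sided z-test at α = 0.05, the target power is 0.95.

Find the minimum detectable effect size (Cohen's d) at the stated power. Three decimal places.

d ≈ 0.309

Required noncentrality: δ = z_{0.025} + z_{0.05} = 1.960 + 1.645 = 3.605.
(The second rejection-region term Φ(−δ − z_{α/2}) is negligible and dropped.)
δ = d·√(n/2) ⇒ d = δ/√(n/2) = 3.605/√(272/2) = 0.3091.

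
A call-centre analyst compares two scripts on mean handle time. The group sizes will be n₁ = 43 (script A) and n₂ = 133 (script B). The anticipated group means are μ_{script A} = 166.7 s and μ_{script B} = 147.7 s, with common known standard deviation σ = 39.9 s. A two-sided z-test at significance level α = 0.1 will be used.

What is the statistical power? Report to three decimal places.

Standardized effect: d = |μ_{script A} − μ_{script B}| / σ = |166.7 − 147.7| / 39.9 = 0.4762
Noncentrality parameter: λ = d / √(1/n₁ + 1/n₂) = 0.4762 / √(1/43 + 1/133) = 2.7145
Two-sided α = 0.1 → critical value z_{0.05} = 1.645.
Power = Φ(λ − 1.645) + Φ(−λ − 1.645) = Φ(1.070) + Φ(-4.359) = 0.8576 + 0.0000 = 0.8576.

Power ≈ 0.858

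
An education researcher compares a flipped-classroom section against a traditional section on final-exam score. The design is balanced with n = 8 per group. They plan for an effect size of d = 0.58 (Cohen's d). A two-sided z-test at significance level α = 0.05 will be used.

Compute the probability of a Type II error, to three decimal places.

β ≈ 0.787

Noncentrality parameter: δ = d·√(n/2) = 0.58 × √(8/2) = 1.1600
Critical value for a two-sided test at α = 0.05: z_{α/2} = 1.960.
Power = Φ(δ − 1.960) + Φ(−δ − 1.960) = Φ(-0.800) + Φ(-3.120) = 0.2119 + 0.0009 = 0.2128.
Type II error: β = 1 − power = 1 − 0.2128 = 0.7872.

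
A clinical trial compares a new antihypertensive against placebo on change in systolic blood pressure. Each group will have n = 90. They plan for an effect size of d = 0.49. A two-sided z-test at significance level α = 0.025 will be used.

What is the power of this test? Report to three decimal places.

Power ≈ 0.852

Noncentrality parameter: δ = d·√(n/2) = 0.49 × √(90/2) = 3.2870
Critical value for a two-sided test at α = 0.025: z_{α/2} = 2.241.
Power = Φ(δ − 2.241) + Φ(−δ − 2.241) = Φ(1.046) + Φ(-5.528) = 0.8521 + 0.0000 = 0.8521.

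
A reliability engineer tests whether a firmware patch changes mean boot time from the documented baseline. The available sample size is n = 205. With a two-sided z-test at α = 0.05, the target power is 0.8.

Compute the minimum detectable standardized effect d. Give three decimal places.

Need Φ(δ − 1.960) = 0.8, so δ = 1.960 + 0.842 = 2.802.
(Lower-tail contribution to power is negligible for δ > 0.)
δ = d·√n ⇒ d = δ/√n = 2.802/√205 = 0.1957.

d ≈ 0.196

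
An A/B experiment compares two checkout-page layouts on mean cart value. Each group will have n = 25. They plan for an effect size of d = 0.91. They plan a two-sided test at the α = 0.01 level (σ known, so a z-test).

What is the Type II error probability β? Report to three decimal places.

β ≈ 0.261

Noncentrality parameter: δ = d·√(n/2) = 0.91 × √(25/2) = 3.2173
Critical value for a two-sided test at α = 0.01: z_{α/2} = 2.576.
Power = Φ(δ − 2.576) + Φ(−δ − 2.576) = Φ(0.642) + Φ(-5.793) = 0.7394 + 0.0000 = 0.7394.
Type II error: β = 1 − power = 1 − 0.7394 = 0.2606.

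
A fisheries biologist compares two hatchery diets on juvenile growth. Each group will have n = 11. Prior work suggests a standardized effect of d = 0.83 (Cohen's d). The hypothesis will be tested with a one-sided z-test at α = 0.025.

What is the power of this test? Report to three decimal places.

Power ≈ 0.495

Noncentrality parameter: δ = d·√(n/2) = 0.83 × √(11/2) = 1.9465
One-sided α = 0.025 → critical value z_{0.025} = 1.960.
Power = P(Z > 1.960 − δ) = Φ(-0.013) = 0.4946.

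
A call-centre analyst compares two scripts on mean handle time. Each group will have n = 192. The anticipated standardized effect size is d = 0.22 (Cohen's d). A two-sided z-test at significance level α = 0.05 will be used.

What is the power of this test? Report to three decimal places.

Noncentrality parameter: δ = d·√(n/2) = 0.22 × √(192/2) = 2.1556
Two-sided α = 0.05 → critical value z_{0.025} = 1.960.
Power = Φ(δ − 1.960) + Φ(−δ − 1.960) = Φ(0.196) + Φ(-4.116) = 0.5775 + 0.0000 = 0.5776.

Power ≈ 0.578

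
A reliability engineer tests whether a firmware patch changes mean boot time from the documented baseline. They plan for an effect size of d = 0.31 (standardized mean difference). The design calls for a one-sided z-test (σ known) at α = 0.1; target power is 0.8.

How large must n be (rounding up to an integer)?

n = 47

Set Φ(δ − 1.282) = 0.8; then δ − 1.282 = Φ⁻¹(0.8) = 0.842, giving δ = 2.123.
δ = d·√n ⇒ n = (δ/d)² = (2.123 / 0.31)² = 46.91.
Rounding up, n = 47.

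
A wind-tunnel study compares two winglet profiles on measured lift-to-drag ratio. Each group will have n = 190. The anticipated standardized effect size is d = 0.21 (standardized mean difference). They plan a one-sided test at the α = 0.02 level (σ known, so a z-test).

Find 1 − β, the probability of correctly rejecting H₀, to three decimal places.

Noncentrality parameter: δ = d·√(n/2) = 0.21 × √(190/2) = 2.0468
Critical value for a one-sided test at α = 0.02: z_α = 2.054.
Power = P(Z > 2.054 − δ) = Φ(-0.007) = 0.4972.

Power ≈ 0.497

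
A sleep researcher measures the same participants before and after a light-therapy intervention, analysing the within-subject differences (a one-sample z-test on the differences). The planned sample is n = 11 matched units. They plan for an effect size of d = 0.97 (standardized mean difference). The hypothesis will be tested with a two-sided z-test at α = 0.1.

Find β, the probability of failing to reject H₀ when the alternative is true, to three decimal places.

β ≈ 0.058

Noncentrality parameter: δ = d·√n = 0.97 × √11 = 3.2171
Two-sided α = 0.1 → critical value z_{0.05} = 1.645.
Power = Φ(δ − 1.645) + Φ(−δ − 1.645) = Φ(1.572) + Φ(-4.862) = 0.9421 + 0.0000 = 0.9421.
Type II error: β = 1 − power = 1 − 0.9421 = 0.0579.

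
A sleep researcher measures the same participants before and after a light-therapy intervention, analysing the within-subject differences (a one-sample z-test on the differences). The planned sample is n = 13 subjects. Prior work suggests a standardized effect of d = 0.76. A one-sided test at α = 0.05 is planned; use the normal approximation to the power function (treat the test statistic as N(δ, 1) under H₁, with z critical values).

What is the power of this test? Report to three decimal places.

Noncentrality parameter: δ = d·√n = 0.76 × √13 = 2.7402
One-sided α = 0.05 → critical value z_{0.05} = 1.645.
Power = P(Z > 1.645 − δ) = Φ(1.095) = 0.8633.

Power ≈ 0.863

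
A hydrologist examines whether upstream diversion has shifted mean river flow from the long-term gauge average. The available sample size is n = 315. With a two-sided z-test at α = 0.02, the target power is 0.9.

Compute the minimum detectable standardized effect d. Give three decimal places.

d ≈ 0.203

Required noncentrality: δ = z_{0.01} + z_{0.10} = 2.326 + 1.282 = 3.608.
(The second rejection-region term Φ(−δ − z_{α/2}) is negligible and dropped.)
δ = d·√n ⇒ d = δ/√n = 3.608/√315 = 0.2033.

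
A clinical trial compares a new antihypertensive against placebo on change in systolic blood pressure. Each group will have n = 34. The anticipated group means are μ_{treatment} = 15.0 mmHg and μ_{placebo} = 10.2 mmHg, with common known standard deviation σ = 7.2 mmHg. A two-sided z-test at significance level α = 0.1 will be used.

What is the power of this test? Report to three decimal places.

Power ≈ 0.865

Standardized effect: d = |μ_{treatment} − μ_{placebo}| / σ = |15.0 − 10.2| / 7.2 = 0.6667
Noncentrality parameter: δ = d·√(n/2) = 0.6667 × √(34/2) = 2.7487
Critical value for a two-sided test at α = 0.1: z_{α/2} = 1.645.
Power = Φ(δ − 1.645) + Φ(−δ − 1.645) = Φ(1.104) + Φ(-4.394) = 0.8652 + 0.0000 = 0.8652.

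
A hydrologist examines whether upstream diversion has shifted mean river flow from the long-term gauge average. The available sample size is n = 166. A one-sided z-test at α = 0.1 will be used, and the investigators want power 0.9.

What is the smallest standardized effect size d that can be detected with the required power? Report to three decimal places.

d ≈ 0.199

Need Φ(δ − 1.282) = 0.9, so δ = 1.282 + 1.282 = 2.563.
δ = d·√n ⇒ d = δ/√n = 2.563/√166 = 0.1989.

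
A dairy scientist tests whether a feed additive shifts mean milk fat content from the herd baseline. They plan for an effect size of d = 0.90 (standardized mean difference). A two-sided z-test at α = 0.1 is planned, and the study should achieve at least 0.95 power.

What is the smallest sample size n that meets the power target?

For power 0.95 need Φ(δ − z_{0.05}) = 0.95, so δ = z_{0.05} + z_{0.05} = 1.645 + 1.645 = 3.290.
(For δ > 0 the lower-tail rejection region contributes negligibly to power, so the one-term inversion is standard.)
δ = d·√n ⇒ n = (δ/d)² = (3.290 / 0.90)² = 13.36.
Round up to the next whole unit.

n = 14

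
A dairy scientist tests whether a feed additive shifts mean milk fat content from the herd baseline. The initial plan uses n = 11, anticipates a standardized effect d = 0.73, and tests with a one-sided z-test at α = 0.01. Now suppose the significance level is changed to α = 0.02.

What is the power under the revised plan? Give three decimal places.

δ = d·√n = 0.73 × √11 = 2.4211 (unchanged). New critical value: z_{0.02} = 2.054.
Revised power = P(Z > 2.054 − δ) = Φ(0.367) = 0.6433.

Power ≈ 0.643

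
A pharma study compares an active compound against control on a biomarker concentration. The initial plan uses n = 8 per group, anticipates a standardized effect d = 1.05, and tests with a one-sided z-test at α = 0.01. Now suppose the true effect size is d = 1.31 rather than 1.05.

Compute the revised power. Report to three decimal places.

With d = 1.31: δ = d·√(n/2) = 1.31 × √(8/2) = 2.6200. Critical value z_{0.01} = 2.326.
Revised power = Φ(δ − 2.326) = Φ(0.294) = 0.6155.

Power ≈ 0.615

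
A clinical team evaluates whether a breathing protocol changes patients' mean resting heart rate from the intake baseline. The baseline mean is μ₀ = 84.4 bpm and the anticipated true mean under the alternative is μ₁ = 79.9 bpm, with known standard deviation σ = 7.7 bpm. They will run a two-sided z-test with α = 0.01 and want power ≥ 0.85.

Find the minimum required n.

Standardized effect: d = |μ₁ − μ₀| / σ = |79.9 − 84.4| / 7.7 = 0.5844
Set Φ(δ − 2.576) = 0.85; then δ − 2.576 = Φ⁻¹(0.85) = 1.036, giving δ = 3.612.
(The Φ(−δ − z_{α/2}) term is vanishingly small for δ > 0 and is dropped in the standard sample-size formula.)
δ = d·√n ⇒ n = (δ/d)² = (3.612 / 0.5844)² = 38.20.
Rounding up, n = 39.

n = 39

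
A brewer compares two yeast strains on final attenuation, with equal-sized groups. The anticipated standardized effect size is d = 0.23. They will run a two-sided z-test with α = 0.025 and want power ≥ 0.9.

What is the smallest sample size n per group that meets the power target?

n = 470 per group

For power 0.9 need Φ(δ − z_{0.0125}) = 0.9, so δ = z_{0.0125} + z_{0.10} = 2.241 + 1.282 = 3.523.
(The Φ(−δ − z_{α/2}) term is vanishingly small for δ > 0 and is dropped in the standard sample-size formula.)
δ = d·√(n/2) ⇒ n = 2(δ/d)² = 2 × (3.523 / 0.23)² = 469.23.
Round up to the next whole unit.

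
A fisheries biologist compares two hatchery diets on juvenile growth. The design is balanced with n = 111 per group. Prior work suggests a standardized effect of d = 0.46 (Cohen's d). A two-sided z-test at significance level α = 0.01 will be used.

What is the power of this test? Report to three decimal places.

Power ≈ 0.803

Noncentrality parameter: λ = d·√(n/2) = 0.46 × √(111/2) = 3.4269
Two-sided α = 0.01 → critical value z_{0.005} = 2.576.
Power = Φ(λ − 2.576) + Φ(−λ − 2.576) = Φ(0.851) + Φ(-6.003) = 0.8026 + 0.0000 = 0.8026.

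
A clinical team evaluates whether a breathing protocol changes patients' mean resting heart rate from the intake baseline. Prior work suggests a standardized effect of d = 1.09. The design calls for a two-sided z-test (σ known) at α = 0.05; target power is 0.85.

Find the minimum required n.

n = 8

Set Φ(δ − 1.960) = 0.85; then δ − 1.960 = Φ⁻¹(0.85) = 1.036, giving δ = 2.996.
(Ignoring the negligible lower-tail rejection probability gives the usual closed-form inversion.)
δ = d·√n ⇒ n = (δ/d)² = (2.996 / 1.09)² = 7.56.
Round up to the next whole unit.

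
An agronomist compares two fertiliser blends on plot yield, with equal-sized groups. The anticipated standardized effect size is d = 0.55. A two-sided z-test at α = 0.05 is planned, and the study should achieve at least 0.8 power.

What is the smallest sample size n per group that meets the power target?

n = 52 per group

Set Φ(δ − 1.960) = 0.8; then δ − 1.960 = Φ⁻¹(0.8) = 0.842, giving δ = 2.802.
(The Φ(−δ − z_{α/2}) term is vanishingly small for δ > 0 and is dropped in the standard sample-size formula.)
δ = d·√(n/2) ⇒ n = 2(δ/d)² = 2 × (2.802 / 0.55)² = 51.89.
Round up to the next whole unit.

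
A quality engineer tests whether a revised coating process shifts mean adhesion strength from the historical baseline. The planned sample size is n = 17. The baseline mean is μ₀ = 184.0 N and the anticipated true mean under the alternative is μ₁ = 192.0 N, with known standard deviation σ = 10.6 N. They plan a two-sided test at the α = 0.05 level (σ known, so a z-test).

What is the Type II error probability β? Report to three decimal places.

β ≈ 0.125

Standardized effect: d = |μ₁ − μ₀| / σ = |192.0 − 184.0| / 10.6 = 0.7547
Noncentrality parameter: δ = d·√n = 0.7547 × √17 = 3.1118
Two-sided α = 0.05 → critical value z_{0.025} = 1.960.
Power = Φ(δ − 1.960) + Φ(−δ − 1.960) = Φ(1.152) + Φ(-5.072) = 0.8753 + 0.0000 = 0.8753.
Type II error: β = 1 − power = 1 − 0.8753 = 0.1247.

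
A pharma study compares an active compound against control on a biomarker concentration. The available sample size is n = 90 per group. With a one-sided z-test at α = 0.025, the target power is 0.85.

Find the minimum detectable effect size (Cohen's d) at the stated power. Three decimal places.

Need Φ(δ − 1.960) = 0.85, so δ = 1.960 + 1.036 = 2.996.
δ = d·√(n/2) ⇒ d = δ/√(n/2) = 2.996/√(90/2) = 0.4467.

d ≈ 0.447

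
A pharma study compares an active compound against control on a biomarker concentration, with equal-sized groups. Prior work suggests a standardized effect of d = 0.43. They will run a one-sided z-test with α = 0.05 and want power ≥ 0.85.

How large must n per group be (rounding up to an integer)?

n = 78 per group

For power 0.85 need Φ(δ − z_{0.05}) = 0.85, so δ = z_{0.05} + z_{0.15} = 1.645 + 1.036 = 2.681.
δ = d·√(n/2) ⇒ n = 2(δ/d)² = 2 × (2.681 / 0.43)² = 77.76.
Round up to the next whole unit.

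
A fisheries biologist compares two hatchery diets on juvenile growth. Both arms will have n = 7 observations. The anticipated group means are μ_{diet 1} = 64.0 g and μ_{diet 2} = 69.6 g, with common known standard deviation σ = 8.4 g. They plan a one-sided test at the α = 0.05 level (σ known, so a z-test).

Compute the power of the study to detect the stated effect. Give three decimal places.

Standardized effect: d = |μ_{diet 1} − μ_{diet 2}| / σ = |64.0 − 69.6| / 8.4 = 0.6667
Noncentrality parameter: δ = d·√(n/2) = 0.6667 × √(7/2) = 1.2472
Critical value for a one-sided test at α = 0.05: z_α = 1.645.
Power = P(Z > 1.645 − δ) = Φ(-0.398) = 0.3454.

Power ≈ 0.345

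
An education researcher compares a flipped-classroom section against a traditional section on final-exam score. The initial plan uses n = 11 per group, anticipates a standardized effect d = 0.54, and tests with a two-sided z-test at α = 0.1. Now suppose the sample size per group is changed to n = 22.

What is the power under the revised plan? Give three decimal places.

With n = 22 per group: δ = d·√(n/2) = 0.54 × √(22/2) = 1.7910. Critical value z_{0.05} = 1.645.
Revised power = Φ(δ − 1.645) + Φ(−δ − 1.645) = Φ(0.146) + Φ(-3.436) = 0.5581 + 0.0003 = 0.5584.

Power ≈ 0.558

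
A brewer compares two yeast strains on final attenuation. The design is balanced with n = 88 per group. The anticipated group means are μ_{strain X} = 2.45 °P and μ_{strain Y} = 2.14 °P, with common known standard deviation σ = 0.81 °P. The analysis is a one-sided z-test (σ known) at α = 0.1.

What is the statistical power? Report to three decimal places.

Power ≈ 0.896

Standardized effect: d = |μ_{strain X} − μ_{strain Y}| / σ = |2.45 − 2.14| / 0.81 = 0.3827
Noncentrality parameter: δ = d·√(n/2) = 0.3827 × √(88/2) = 2.5387
One-sided α = 0.1 → critical value z_{0.1} = 1.282.
Power = P(Z > 1.282 − δ) = Φ(1.257) = 0.8956.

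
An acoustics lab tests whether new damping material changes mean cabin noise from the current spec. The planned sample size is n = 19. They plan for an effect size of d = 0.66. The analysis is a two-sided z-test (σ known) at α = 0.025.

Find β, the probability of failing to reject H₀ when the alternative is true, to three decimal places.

Noncentrality parameter: δ = d·√n = 0.66 × √19 = 2.8769
Two-sided α = 0.025 → critical value z_{0.0125} = 2.241.
Power = Φ(δ − 2.241) + Φ(−δ − 2.241) = Φ(0.635) + Φ(-5.118) = 0.7374 + 0.0000 = 0.7374.
Type II error: β = 1 − power = 1 − 0.7374 = 0.2626.

β ≈ 0.263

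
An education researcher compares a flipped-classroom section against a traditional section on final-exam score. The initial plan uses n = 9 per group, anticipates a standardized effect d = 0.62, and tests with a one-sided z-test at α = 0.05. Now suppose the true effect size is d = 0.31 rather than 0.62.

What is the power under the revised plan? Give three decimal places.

Power ≈ 0.162

With d = 0.31: δ = d·√(n/2) = 0.31 × √(9/2) = 0.6576. Critical value z_{0.05} = 1.645.
Revised power = Φ(δ − 1.645) = Φ(-0.987) = 0.1618.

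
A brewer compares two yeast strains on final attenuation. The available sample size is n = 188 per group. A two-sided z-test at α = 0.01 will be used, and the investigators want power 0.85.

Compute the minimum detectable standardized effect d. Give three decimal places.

Need Φ(δ − 2.576) = 0.85, so δ = 2.576 + 1.036 = 3.612.
(Lower-tail contribution to power is negligible for δ > 0.)
δ = d·√(n/2) ⇒ d = δ/√(n/2) = 3.612/√(188/2) = 0.3726.

d ≈ 0.373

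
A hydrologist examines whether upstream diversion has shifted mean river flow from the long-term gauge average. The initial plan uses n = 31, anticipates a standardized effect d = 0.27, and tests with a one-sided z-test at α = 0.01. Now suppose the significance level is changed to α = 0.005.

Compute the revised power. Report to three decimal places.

δ = d·√n = 0.27 × √31 = 1.5033 (unchanged). New critical value: z_{0.005} = 2.576.
Revised power = P(Z > 2.576 − δ) = Φ(-1.073) = 0.1417.

Power ≈ 0.142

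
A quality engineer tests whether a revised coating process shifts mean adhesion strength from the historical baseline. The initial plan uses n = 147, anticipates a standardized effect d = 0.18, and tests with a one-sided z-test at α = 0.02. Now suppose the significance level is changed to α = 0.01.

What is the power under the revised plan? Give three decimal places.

Power ≈ 0.443

δ = d·√n = 0.18 × √147 = 2.1824 (unchanged). New critical value: z_{0.01} = 2.326.
Revised power = P(Z > 2.326 − δ) = Φ(-0.144) = 0.4428.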